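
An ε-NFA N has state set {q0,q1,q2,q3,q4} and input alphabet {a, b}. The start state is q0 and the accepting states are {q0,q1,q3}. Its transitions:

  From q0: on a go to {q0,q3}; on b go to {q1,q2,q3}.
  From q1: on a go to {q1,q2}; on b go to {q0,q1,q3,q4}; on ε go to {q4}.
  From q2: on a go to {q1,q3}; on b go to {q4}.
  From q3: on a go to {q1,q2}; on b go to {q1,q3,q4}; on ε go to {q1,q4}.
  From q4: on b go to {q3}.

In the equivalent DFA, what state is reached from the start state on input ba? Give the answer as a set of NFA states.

{q1,q2,q3,q4}

Start: {q0}.
δ(q0,b) = {q1,q2,q3}.
Union: {q1,q2,q3}.
ε-closure gives {q1,q2,q3,q4}.
After b: {q1,q2,q3,q4}.
δ(q1,a) = {q1,q2}; δ(q2,a) = {q1,q3}; δ(q3,a) = {q1,q2}; δ(q4,a) = ∅.
Union: {q1,q2,q3}.
ε-closure gives {q1,q2,q3,q4}.
After a: {q1,q2,q3,q4}.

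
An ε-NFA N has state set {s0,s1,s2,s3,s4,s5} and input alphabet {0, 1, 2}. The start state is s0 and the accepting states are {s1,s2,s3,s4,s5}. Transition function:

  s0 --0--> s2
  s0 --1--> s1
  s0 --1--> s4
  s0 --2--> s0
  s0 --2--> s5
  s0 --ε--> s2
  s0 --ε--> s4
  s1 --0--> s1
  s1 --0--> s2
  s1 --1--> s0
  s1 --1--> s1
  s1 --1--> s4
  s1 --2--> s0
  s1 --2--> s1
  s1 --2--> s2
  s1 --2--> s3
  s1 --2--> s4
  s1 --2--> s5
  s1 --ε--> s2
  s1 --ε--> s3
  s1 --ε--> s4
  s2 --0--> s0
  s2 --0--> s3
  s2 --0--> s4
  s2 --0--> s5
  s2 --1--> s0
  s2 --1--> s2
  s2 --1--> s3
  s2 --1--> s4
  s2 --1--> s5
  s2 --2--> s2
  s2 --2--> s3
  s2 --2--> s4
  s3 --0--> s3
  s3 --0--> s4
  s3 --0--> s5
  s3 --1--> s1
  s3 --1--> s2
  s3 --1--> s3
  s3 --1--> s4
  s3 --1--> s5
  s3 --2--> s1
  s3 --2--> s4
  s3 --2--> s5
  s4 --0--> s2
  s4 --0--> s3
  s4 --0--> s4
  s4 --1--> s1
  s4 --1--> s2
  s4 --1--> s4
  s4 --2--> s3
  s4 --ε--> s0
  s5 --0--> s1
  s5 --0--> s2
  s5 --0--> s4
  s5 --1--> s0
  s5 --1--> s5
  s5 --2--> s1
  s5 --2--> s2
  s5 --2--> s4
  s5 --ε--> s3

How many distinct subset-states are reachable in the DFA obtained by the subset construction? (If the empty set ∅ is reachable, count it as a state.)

Start state of the DFA: {s0,s2,s4} (ε-closure of the NFA start).
{s0,s2,s4} --0--> {s0,s2,s3,s4,s5}  [new]
{s0,s2,s4} --1--> {s0,s1,s2,s3,s4,s5}  [new]
{s0,s2,s4} --2--> {s0,s2,s3,s4,s5}  [seen]
{s0,s2,s3,s4,s5} --0--> {s0,s1,s2,s3,s4,s5}  [seen]
{s0,s2,s3,s4,s5} --1--> {s0,s1,s2,s3,s4,s5}  [seen]
{s0,s2,s3,s4,s5} --2--> {s0,s1,s2,s3,s4,s5}  [seen]
{s0,s1,s2,s3,s4,s5} --0--> {s0,s1,s2,s3,s4,s5}  [seen]
{s0,s1,s2,s3,s4,s5} --1--> {s0,s1,s2,s3,s4,s5}  [seen]
{s0,s1,s2,s3,s4,s5} --2--> {s0,s1,s2,s3,s4,s5}  [seen]
Reachable DFA states: {s0,s2,s4}, {s0,s2,s3,s4,s5}, {s0,s1,s2,s3,s4,s5}.

3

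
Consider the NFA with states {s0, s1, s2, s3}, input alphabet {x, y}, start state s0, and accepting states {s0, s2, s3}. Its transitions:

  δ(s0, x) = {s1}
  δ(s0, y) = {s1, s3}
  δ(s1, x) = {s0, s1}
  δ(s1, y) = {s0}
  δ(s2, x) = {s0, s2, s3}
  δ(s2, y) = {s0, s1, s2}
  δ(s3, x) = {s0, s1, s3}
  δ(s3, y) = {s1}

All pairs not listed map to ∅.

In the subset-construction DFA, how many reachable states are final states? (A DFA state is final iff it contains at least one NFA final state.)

4

Start state of the DFA: {s0}.
{s0} --x--> {s1}  [new]
{s0} --y--> {s1, s3}  [new]
{s1} --x--> {s0, s1}  [new]
{s1} --y--> {s0}  [seen]
{s1, s3} --x--> {s0, s1, s3}  [new]
{s1, s3} --y--> {s0, s1}  [seen]
{s0, s1} --x--> {s0, s1}  [seen]
{s0, s1} --y--> {s0, s1, s3}  [seen]
{s0, s1, s3} --x--> {s0, s1, s3}  [seen]
{s0, s1, s3} --y--> {s0, s1, s3}  [seen]
Reachable DFA states: {s0}, {s1}, {s1, s3}, {s0, s1}, {s0, s1, s3}.
Accepting DFA states (contain an NFA accepting state): {s0}, {s1, s3}, {s0, s1}, {s0, s1, s3}.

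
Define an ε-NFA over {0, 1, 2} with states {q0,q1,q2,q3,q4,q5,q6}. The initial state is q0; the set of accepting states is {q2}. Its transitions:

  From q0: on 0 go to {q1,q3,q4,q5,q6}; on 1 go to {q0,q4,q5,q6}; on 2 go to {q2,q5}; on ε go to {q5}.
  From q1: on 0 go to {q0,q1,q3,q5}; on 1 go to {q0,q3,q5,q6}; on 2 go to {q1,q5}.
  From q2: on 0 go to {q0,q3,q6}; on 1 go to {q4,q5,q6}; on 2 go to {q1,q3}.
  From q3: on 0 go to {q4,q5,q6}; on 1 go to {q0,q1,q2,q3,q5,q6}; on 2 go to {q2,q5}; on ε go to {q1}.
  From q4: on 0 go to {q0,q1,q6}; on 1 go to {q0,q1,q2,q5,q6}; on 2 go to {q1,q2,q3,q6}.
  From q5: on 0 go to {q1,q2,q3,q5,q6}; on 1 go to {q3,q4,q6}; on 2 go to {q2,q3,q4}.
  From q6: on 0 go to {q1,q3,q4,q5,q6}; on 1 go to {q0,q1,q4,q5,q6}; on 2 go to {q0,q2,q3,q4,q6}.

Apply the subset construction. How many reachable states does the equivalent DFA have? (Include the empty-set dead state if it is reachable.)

Start state of the DFA: {q0,q5} (ε-closure of the NFA start).
{q0,q5} --0--> {q1,q2,q3,q4,q5,q6}  [new]
{q0,q5} --1--> {q0,q1,q3,q4,q5,q6}  [new]
{q0,q5} --2--> {q1,q2,q3,q4,q5}  [new]
{q1,q2,q3,q4,q5,q6} --0--> {q0,q1,q2,q3,q4,q5,q6}  [new]
{q1,q2,q3,q4,q5,q6} --1--> {q0,q1,q2,q3,q4,q5,q6}  [seen]
{q1,q2,q3,q4,q5,q6} --2--> {q0,q1,q2,q3,q4,q5,q6}  [seen]
{q0,q1,q3,q4,q5,q6} --0--> {q0,q1,q2,q3,q4,q5,q6}  [seen]
{q0,q1,q3,q4,q5,q6} --1--> {q0,q1,q2,q3,q4,q5,q6}  [seen]
{q0,q1,q3,q4,q5,q6} --2--> {q0,q1,q2,q3,q4,q5,q6}  [seen]
{q1,q2,q3,q4,q5} --0--> {q0,q1,q2,q3,q4,q5,q6}  [seen]
{q1,q2,q3,q4,q5} --1--> {q0,q1,q2,q3,q4,q5,q6}  [seen]
{q1,q2,q3,q4,q5} --2--> {q1,q2,q3,q4,q5,q6}  [seen]
{q0,q1,q2,q3,q4,q5,q6} --0--> {q0,q1,q2,q3,q4,q5,q6}  [seen]
{q0,q1,q2,q3,q4,q5,q6} --1--> {q0,q1,q2,q3,q4,q5,q6}  [seen]
{q0,q1,q2,q3,q4,q5,q6} --2--> {q0,q1,q2,q3,q4,q5,q6}  [seen]
Reachable DFA states: {q0,q5}, {q1,q2,q3,q4,q5,q6}, {q0,q1,q3,q4,q5,q6}, {q1,q2,q3,q4,q5}, {q0,q1,q2,q3,q4,q5,q6}.

5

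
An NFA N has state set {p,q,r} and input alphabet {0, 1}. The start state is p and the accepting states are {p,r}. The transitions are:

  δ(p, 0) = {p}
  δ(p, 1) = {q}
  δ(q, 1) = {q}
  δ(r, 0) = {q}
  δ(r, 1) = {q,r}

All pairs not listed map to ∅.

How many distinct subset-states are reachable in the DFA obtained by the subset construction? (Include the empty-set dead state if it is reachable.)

3

Start state of the DFA: {p}.
{p} --0--> {p}  [seen]
{p} --1--> {q}  [new]
{q} --0--> ∅  [new]
{q} --1--> {q}  [seen]
∅ --0--> ∅  [seen]
∅ --1--> ∅  [seen]
Reachable DFA states: {p}, {q}, ∅.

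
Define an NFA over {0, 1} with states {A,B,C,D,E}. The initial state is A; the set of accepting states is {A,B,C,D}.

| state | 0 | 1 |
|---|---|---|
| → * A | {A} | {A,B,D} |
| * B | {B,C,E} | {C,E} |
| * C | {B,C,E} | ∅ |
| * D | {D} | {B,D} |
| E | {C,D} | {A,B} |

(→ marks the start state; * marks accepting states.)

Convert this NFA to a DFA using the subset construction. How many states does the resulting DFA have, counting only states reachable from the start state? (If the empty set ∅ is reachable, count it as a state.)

Start state of the DFA: {A}.
{A} --0--> {A}  [seen]
{A} --1--> {A,B,D}  [new]
{A,B,D} --0--> {A,B,C,D,E}  [new]
{A,B,D} --1--> {A,B,C,D,E}  [seen]
{A,B,C,D,E} --0--> {A,B,C,D,E}  [seen]
{A,B,C,D,E} --1--> {A,B,C,D,E}  [seen]
Reachable DFA states: {A}, {A,B,D}, {A,B,C,D,E}.

3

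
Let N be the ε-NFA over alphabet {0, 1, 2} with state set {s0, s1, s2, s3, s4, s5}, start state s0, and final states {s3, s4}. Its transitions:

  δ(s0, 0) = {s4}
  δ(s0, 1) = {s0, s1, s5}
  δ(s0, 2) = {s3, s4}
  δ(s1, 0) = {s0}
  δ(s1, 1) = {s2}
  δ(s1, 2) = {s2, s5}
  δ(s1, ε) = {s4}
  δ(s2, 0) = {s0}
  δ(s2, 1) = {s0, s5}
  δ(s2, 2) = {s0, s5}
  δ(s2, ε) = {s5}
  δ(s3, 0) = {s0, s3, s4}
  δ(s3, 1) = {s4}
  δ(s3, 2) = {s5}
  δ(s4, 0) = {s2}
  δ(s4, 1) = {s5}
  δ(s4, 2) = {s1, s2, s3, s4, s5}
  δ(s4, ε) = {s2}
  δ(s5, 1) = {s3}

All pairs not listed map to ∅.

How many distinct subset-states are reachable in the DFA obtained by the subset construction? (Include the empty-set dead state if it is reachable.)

Start state of the DFA: {s0} (ε-closure of the NFA start).
{s0} --0--> {s2, s4, s5}  [new]
{s0} --1--> {s0, s1, s2, s4, s5}  [new]
{s0} --2--> {s2, s3, s4, s5}  [new]
{s2, s4, s5} --0--> {s0, s2, s5}  [new]
{s2, s4, s5} --1--> {s0, s3, s5}  [new]
{s2, s4, s5} --2--> {s0, s1, s2, s3, s4, s5}  [new]
{s0, s1, s2, s4, s5} --0--> {s0, s2, s4, s5}  [new]
{s0, s1, s2, s4, s5} --1--> {s0, s1, s2, s3, s4, s5}  [seen]
{s0, s1, s2, s4, s5} --2--> {s0, s1, s2, s3, s4, s5}  [seen]
{s2, s3, s4, s5} --0--> {s0, s2, s3, s4, s5}  [new]
{s2, s3, s4, s5} --1--> {s0, s2, s3, s4, s5}  [seen]
{s2, s3, s4, s5} --2--> {s0, s1, s2, s3, s4, s5}  [seen]
{s0, s2, s5} --0--> {s0, s2, s4, s5}  [seen]
{s0, s2, s5} --1--> {s0, s1, s2, s3, s4, s5}  [seen]
{s0, s2, s5} --2--> {s0, s2, s3, s4, s5}  [seen]
{s0, s3, s5} --0--> {s0, s2, s3, s4, s5}  [seen]
{s0, s3, s5} --1--> {s0, s1, s2, s3, s4, s5}  [seen]
{s0, s3, s5} --2--> {s2, s3, s4, s5}  [seen]
{s0, s1, s2, s3, s4, s5} --0--> {s0, s2, s3, s4, s5}  [seen]
{s0, s1, s2, s3, s4, s5} --1--> {s0, s1, s2, s3, s4, s5}  [seen]
{s0, s1, s2, s3, s4, s5} --2--> {s0, s1, s2, s3, s4, s5}  [seen]
{s0, s2, s4, s5} --0--> {s0, s2, s4, s5}  [seen]
{s0, s2, s4, s5} --1--> {s0, s1, s2, s3, s4, s5}  [seen]
{s0, s2, s4, s5} --2--> {s0, s1, s2, s3, s4, s5}  [seen]
{s0, s2, s3, s4, s5} --0--> {s0, s2, s3, s4, s5}  [seen]
{s0, s2, s3, s4, s5} --1--> {s0, s1, s2, s3, s4, s5}  [seen]
{s0, s2, s3, s4, s5} --2--> {s0, s1, s2, s3, s4, s5}  [seen]
Reachable DFA states: {s0}, {s2, s4, s5}, {s0, s1, s2, s4, s5}, {s2, s3, s4, s5}, {s0, s2, s5}, {s0, s3, s5}, {s0, s1, s2, s3, s4, s5}, {s0, s2, s4, s5}, {s0, s2, s3, s4, s5}.

9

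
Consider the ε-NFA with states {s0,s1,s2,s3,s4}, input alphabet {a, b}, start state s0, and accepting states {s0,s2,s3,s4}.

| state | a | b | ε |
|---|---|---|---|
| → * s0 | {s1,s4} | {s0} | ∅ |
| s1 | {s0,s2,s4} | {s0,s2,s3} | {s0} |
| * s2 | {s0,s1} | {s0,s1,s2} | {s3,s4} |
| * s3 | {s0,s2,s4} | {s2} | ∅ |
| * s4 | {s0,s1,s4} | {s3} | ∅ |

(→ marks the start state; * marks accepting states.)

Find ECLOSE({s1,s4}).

{s0,s1,s4}

Begin with {s1,s4}.
s1 →ε {s0}; add s0.
ε-closure = {s0,s1,s4}.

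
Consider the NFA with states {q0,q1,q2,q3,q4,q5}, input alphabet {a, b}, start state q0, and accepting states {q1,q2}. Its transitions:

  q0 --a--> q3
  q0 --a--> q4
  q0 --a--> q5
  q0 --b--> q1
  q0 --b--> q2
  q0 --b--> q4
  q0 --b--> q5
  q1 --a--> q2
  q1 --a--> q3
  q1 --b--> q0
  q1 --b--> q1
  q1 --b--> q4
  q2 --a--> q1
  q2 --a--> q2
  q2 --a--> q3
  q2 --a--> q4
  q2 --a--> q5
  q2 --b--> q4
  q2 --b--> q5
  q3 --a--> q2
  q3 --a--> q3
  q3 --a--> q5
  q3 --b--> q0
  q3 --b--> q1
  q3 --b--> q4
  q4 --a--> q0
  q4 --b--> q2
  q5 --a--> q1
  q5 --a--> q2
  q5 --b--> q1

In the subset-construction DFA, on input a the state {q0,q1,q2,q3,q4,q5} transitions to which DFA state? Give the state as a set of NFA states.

{q0,q1,q2,q3,q4,q5}

δ(q0,a) = {q3,q4,q5}; δ(q1,a) = {q2,q3}; δ(q2,a) = {q1,q2,q3,q4,q5}; δ(q3,a) = {q2,q3,q5}; δ(q4,a) = {q0}; δ(q5,a) = {q1,q2}.
Union: {q0,q1,q2,q3,q4,q5}.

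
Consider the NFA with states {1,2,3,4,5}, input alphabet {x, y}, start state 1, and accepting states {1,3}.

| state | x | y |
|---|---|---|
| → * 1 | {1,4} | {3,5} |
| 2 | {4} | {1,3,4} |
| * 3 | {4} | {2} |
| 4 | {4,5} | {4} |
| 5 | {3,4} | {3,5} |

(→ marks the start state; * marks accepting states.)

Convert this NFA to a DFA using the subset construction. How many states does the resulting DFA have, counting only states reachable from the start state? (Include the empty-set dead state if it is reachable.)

13

Start state of the DFA: {1}.
{1} --x--> {1,4}  [new]
{1} --y--> {3,5}  [new]
{1,4} --x--> {1,4,5}  [new]
{1,4} --y--> {3,4,5}  [new]
{3,5} --x--> {3,4}  [new]
{3,5} --y--> {2,3,5}  [new]
{1,4,5} --x--> {1,3,4,5}  [new]
{1,4,5} --y--> {3,4,5}  [seen]
{3,4,5} --x--> {3,4,5}  [seen]
{3,4,5} --y--> {2,3,4,5}  [new]
{3,4} --x--> {4,5}  [new]
{3,4} --y--> {2,4}  [new]
{2,3,5} --x--> {3,4}  [seen]
{2,3,5} --y--> {1,2,3,4,5}  [new]
{1,3,4,5} --x--> {1,3,4,5}  [seen]
{1,3,4,5} --y--> {2,3,4,5}  [seen]
{2,3,4,5} --x--> {3,4,5}  [seen]
{2,3,4,5} --y--> {1,2,3,4,5}  [seen]
{4,5} --x--> {3,4,5}  [seen]
{4,5} --y--> {3,4,5}  [seen]
{2,4} --x--> {4,5}  [seen]
{2,4} --y--> {1,3,4}  [new]
{1,2,3,4,5} --x--> {1,3,4,5}  [seen]
{1,2,3,4,5} --y--> {1,2,3,4,5}  [seen]
{1,3,4} --x--> {1,4,5}  [seen]
{1,3,4} --y--> {2,3,4,5}  [seen]
Reachable DFA states: {1}, {1,4}, {3,5}, {1,4,5}, {3,4,5}, {3,4}, {2,3,5}, {1,3,4,5}, {2,3,4,5}, {4,5}, {2,4}, {1,2,3,4,5}, {1,3,4}.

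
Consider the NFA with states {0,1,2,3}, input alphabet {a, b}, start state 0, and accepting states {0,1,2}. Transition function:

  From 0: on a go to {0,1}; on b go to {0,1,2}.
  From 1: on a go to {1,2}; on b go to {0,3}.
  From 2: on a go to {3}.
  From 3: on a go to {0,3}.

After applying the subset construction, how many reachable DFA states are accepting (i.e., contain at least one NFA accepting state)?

Start state of the DFA: {0}.
{0} --a--> {0,1}  [new]
{0} --b--> {0,1,2}  [new]
{0,1} --a--> {0,1,2}  [seen]
{0,1} --b--> {0,1,2,3}  [new]
{0,1,2} --a--> {0,1,2,3}  [seen]
{0,1,2} --b--> {0,1,2,3}  [seen]
{0,1,2,3} --a--> {0,1,2,3}  [seen]
{0,1,2,3} --b--> {0,1,2,3}  [seen]
Reachable DFA states: {0}, {0,1}, {0,1,2}, {0,1,2,3}.
Accepting DFA states (contain an NFA accepting state): {0}, {0,1}, {0,1,2}, {0,1,2,3}.

4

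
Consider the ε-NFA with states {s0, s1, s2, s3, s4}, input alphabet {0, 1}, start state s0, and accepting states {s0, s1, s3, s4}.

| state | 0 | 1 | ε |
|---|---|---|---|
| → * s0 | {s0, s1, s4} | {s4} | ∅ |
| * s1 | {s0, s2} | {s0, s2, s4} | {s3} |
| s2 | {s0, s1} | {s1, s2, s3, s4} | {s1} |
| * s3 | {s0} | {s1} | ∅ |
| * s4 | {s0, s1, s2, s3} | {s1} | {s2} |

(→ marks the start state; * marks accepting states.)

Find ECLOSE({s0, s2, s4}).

{s0, s1, s2, s3, s4}

Begin with {s0, s2, s4}.
s2 →ε {s1}; add s1.
s1 →ε {s3}; add s3.
ε-closure = {s0, s1, s2, s3, s4}.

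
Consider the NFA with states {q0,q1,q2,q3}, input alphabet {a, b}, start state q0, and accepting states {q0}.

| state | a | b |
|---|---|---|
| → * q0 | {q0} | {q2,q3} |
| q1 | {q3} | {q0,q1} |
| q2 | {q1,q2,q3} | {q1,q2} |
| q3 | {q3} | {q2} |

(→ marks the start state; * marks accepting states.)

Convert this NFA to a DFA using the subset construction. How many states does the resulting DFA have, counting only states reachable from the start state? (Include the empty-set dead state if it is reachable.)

6

Start state of the DFA: {q0}.
{q0} --a--> {q0}  [seen]
{q0} --b--> {q2,q3}  [new]
{q2,q3} --a--> {q1,q2,q3}  [new]
{q2,q3} --b--> {q1,q2}  [new]
{q1,q2,q3} --a--> {q1,q2,q3}  [seen]
{q1,q2,q3} --b--> {q0,q1,q2}  [new]
{q1,q2} --a--> {q1,q2,q3}  [seen]
{q1,q2} --b--> {q0,q1,q2}  [seen]
{q0,q1,q2} --a--> {q0,q1,q2,q3}  [new]
{q0,q1,q2} --b--> {q0,q1,q2,q3}  [seen]
{q0,q1,q2,q3} --a--> {q0,q1,q2,q3}  [seen]
{q0,q1,q2,q3} --b--> {q0,q1,q2,q3}  [seen]
Reachable DFA states: {q0}, {q2,q3}, {q1,q2,q3}, {q1,q2}, {q0,q1,q2}, {q0,q1,q2,q3}.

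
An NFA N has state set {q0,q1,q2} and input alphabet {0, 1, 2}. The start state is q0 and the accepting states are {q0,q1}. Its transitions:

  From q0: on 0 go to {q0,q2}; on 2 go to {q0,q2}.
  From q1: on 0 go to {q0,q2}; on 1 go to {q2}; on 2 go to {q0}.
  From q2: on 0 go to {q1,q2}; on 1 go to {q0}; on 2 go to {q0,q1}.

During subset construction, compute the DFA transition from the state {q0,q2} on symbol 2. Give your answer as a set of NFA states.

δ(q0,2) = {q0,q2}; δ(q2,2) = {q0,q1}.
Union: {q0,q1,q2}.

{q0,q1,q2}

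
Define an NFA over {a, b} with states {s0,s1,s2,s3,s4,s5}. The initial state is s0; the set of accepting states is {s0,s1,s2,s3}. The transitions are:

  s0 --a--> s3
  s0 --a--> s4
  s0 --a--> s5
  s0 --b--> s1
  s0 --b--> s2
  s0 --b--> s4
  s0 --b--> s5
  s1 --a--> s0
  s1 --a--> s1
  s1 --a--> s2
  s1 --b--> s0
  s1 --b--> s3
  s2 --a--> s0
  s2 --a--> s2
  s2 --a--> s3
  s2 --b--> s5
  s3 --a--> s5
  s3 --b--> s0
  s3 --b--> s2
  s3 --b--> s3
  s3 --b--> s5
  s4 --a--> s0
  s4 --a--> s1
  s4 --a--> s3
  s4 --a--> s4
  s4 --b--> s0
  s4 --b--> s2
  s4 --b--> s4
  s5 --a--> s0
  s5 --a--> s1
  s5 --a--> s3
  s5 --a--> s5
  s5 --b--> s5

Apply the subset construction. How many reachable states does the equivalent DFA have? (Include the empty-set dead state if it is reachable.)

6

Start state of the DFA: {s0}.
{s0} --a--> {s3,s4,s5}  [new]
{s0} --b--> {s1,s2,s4,s5}  [new]
{s3,s4,s5} --a--> {s0,s1,s3,s4,s5}  [new]
{s3,s4,s5} --b--> {s0,s2,s3,s4,s5}  [new]
{s1,s2,s4,s5} --a--> {s0,s1,s2,s3,s4,s5}  [new]
{s1,s2,s4,s5} --b--> {s0,s2,s3,s4,s5}  [seen]
{s0,s1,s3,s4,s5} --a--> {s0,s1,s2,s3,s4,s5}  [seen]
{s0,s1,s3,s4,s5} --b--> {s0,s1,s2,s3,s4,s5}  [seen]
{s0,s2,s3,s4,s5} --a--> {s0,s1,s2,s3,s4,s5}  [seen]
{s0,s2,s3,s4,s5} --b--> {s0,s1,s2,s3,s4,s5}  [seen]
{s0,s1,s2,s3,s4,s5} --a--> {s0,s1,s2,s3,s4,s5}  [seen]
{s0,s1,s2,s3,s4,s5} --b--> {s0,s1,s2,s3,s4,s5}  [seen]
Reachable DFA states: {s0}, {s3,s4,s5}, {s1,s2,s4,s5}, {s0,s1,s3,s4,s5}, {s0,s2,s3,s4,s5}, {s0,s1,s2,s3,s4,s5}.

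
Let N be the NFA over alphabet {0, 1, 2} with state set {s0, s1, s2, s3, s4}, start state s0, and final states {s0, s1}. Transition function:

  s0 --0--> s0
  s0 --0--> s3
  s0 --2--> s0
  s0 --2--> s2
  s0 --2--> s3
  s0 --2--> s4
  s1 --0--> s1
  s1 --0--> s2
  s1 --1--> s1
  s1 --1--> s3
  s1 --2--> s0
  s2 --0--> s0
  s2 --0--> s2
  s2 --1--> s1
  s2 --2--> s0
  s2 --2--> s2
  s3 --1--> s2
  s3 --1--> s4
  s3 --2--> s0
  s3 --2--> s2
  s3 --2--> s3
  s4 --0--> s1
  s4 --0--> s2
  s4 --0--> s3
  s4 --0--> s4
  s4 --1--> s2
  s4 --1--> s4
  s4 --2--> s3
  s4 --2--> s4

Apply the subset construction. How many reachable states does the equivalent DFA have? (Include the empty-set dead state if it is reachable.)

8

Start state of the DFA: {s0}.
{s0} --0--> {s0, s3}  [new]
{s0} --1--> ∅  [new]
{s0} --2--> {s0, s2, s3, s4}  [new]
{s0, s3} --0--> {s0, s3}  [seen]
{s0, s3} --1--> {s2, s4}  [new]
{s0, s3} --2--> {s0, s2, s3, s4}  [seen]
∅ --0--> ∅  [seen]
∅ --1--> ∅  [seen]
∅ --2--> ∅  [seen]
{s0, s2, s3, s4} --0--> {s0, s1, s2, s3, s4}  [new]
{s0, s2, s3, s4} --1--> {s1, s2, s4}  [new]
{s0, s2, s3, s4} --2--> {s0, s2, s3, s4}  [seen]
{s2, s4} --0--> {s0, s1, s2, s3, s4}  [seen]
{s2, s4} --1--> {s1, s2, s4}  [seen]
{s2, s4} --2--> {s0, s2, s3, s4}  [seen]
{s0, s1, s2, s3, s4} --0--> {s0, s1, s2, s3, s4}  [seen]
{s0, s1, s2, s3, s4} --1--> {s1, s2, s3, s4}  [new]
{s0, s1, s2, s3, s4} --2--> {s0, s2, s3, s4}  [seen]
{s1, s2, s4} --0--> {s0, s1, s2, s3, s4}  [seen]
{s1, s2, s4} --1--> {s1, s2, s3, s4}  [seen]
{s1, s2, s4} --2--> {s0, s2, s3, s4}  [seen]
{s1, s2, s3, s4} --0--> {s0, s1, s2, s3, s4}  [seen]
{s1, s2, s3, s4} --1--> {s1, s2, s3, s4}  [seen]
{s1, s2, s3, s4} --2--> {s0, s2, s3, s4}  [seen]
Reachable DFA states: {s0}, {s0, s3}, ∅, {s0, s2, s3, s4}, {s2, s4}, {s0, s1, s2, s3, s4}, {s1, s2, s4}, {s1, s2, s3, s4}.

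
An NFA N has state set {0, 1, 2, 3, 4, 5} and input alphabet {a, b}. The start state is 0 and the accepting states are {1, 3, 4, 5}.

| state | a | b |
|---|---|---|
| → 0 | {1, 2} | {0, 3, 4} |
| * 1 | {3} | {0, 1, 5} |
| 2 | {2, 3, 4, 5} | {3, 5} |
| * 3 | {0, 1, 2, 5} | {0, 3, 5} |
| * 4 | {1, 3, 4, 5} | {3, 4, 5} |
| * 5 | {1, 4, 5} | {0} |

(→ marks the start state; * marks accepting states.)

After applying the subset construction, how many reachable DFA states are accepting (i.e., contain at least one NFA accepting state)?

Start state of the DFA: {0}.
{0} --a--> {1, 2}  [new]
{0} --b--> {0, 3, 4}  [new]
{1, 2} --a--> {2, 3, 4, 5}  [new]
{1, 2} --b--> {0, 1, 3, 5}  [new]
{0, 3, 4} --a--> {0, 1, 2, 3, 4, 5}  [new]
{0, 3, 4} --b--> {0, 3, 4, 5}  [new]
{2, 3, 4, 5} --a--> {0, 1, 2, 3, 4, 5}  [seen]
{2, 3, 4, 5} --b--> {0, 3, 4, 5}  [seen]
{0, 1, 3, 5} --a--> {0, 1, 2, 3, 4, 5}  [seen]
{0, 1, 3, 5} --b--> {0, 1, 3, 4, 5}  [new]
{0, 1, 2, 3, 4, 5} --a--> {0, 1, 2, 3, 4, 5}  [seen]
{0, 1, 2, 3, 4, 5} --b--> {0, 1, 3, 4, 5}  [seen]
{0, 3, 4, 5} --a--> {0, 1, 2, 3, 4, 5}  [seen]
{0, 3, 4, 5} --b--> {0, 3, 4, 5}  [seen]
{0, 1, 3, 4, 5} --a--> {0, 1, 2, 3, 4, 5}  [seen]
{0, 1, 3, 4, 5} --b--> {0, 1, 3, 4, 5}  [seen]
Reachable DFA states: {0}, {1, 2}, {0, 3, 4}, {2, 3, 4, 5}, {0, 1, 3, 5}, {0, 1, 2, 3, 4, 5}, {0, 3, 4, 5}, {0, 1, 3, 4, 5}.
Accepting DFA states (contain an NFA accepting state): {1, 2}, {0, 3, 4}, {2, 3, 4, 5}, {0, 1, 3, 5}, {0, 1, 2, 3, 4, 5}, {0, 3, 4, 5}, {0, 1, 3, 4, 5}.

7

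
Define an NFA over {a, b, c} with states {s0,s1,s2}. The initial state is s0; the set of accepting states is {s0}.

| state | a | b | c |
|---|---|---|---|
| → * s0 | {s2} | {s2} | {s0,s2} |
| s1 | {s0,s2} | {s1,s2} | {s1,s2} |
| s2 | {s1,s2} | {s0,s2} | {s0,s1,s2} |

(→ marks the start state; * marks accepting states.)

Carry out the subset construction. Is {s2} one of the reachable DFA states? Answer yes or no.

yes

Start state of the DFA: {s0}.
{s0} --a--> {s2}  [new]
{s0} --b--> {s2}  [seen]
{s0} --c--> {s0,s2}  [new]
{s2} --a--> {s1,s2}  [new]
{s2} --b--> {s0,s2}  [seen]
{s2} --c--> {s0,s1,s2}  [new]
{s0,s2} --a--> {s1,s2}  [seen]
{s0,s2} --b--> {s0,s2}  [seen]
{s0,s2} --c--> {s0,s1,s2}  [seen]
{s1,s2} --a--> {s0,s1,s2}  [seen]
{s1,s2} --b--> {s0,s1,s2}  [seen]
{s1,s2} --c--> {s0,s1,s2}  [seen]
{s0,s1,s2} --a--> {s0,s1,s2}  [seen]
{s0,s1,s2} --b--> {s0,s1,s2}  [seen]
{s0,s1,s2} --c--> {s0,s1,s2}  [seen]
Reachable DFA states: {s0}, {s2}, {s0,s2}, {s1,s2}, {s0,s1,s2}.
{s2} is among them.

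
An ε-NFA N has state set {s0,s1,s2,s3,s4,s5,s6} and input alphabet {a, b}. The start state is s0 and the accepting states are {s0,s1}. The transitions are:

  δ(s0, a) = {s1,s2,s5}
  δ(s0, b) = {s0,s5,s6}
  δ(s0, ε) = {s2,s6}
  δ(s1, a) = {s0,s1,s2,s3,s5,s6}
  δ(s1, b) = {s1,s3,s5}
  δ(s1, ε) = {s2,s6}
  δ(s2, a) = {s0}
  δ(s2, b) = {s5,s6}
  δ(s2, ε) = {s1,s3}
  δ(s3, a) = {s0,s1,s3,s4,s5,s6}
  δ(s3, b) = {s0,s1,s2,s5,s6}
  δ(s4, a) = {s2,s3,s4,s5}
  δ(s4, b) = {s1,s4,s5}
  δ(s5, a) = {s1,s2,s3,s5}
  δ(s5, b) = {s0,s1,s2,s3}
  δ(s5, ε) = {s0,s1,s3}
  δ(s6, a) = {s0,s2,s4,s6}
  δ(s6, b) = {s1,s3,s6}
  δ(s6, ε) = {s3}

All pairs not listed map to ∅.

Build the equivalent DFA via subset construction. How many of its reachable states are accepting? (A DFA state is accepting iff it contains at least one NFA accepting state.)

3

Start state of the DFA: {s0,s1,s2,s3,s6} (ε-closure of the NFA start).
{s0,s1,s2,s3,s6} --a--> {s0,s1,s2,s3,s4,s5,s6}  [new]
{s0,s1,s2,s3,s6} --b--> {s0,s1,s2,s3,s5,s6}  [new]
{s0,s1,s2,s3,s4,s5,s6} --a--> {s0,s1,s2,s3,s4,s5,s6}  [seen]
{s0,s1,s2,s3,s4,s5,s6} --b--> {s0,s1,s2,s3,s4,s5,s6}  [seen]
{s0,s1,s2,s3,s5,s6} --a--> {s0,s1,s2,s3,s4,s5,s6}  [seen]
{s0,s1,s2,s3,s5,s6} --b--> {s0,s1,s2,s3,s5,s6}  [seen]
Reachable DFA states: {s0,s1,s2,s3,s6}, {s0,s1,s2,s3,s4,s5,s6}, {s0,s1,s2,s3,s5,s6}.
Accepting DFA states (contain an NFA accepting state): {s0,s1,s2,s3,s6}, {s0,s1,s2,s3,s4,s5,s6}, {s0,s1,s2,s3,s5,s6}.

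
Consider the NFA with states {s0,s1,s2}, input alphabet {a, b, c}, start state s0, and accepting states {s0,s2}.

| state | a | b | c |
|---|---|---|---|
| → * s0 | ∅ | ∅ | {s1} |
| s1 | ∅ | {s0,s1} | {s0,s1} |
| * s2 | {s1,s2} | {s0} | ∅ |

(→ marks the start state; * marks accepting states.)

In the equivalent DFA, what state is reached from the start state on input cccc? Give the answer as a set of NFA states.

Start: {s0}.
δ(s0,c) = {s1}.
Union: {s1}.
After c: {s1}.
δ(s1,c) = {s0,s1}.
Union: {s0,s1}.
After c: {s0,s1}.
δ(s0,c) = {s1}; δ(s1,c) = {s0,s1}.
Union: {s0,s1}.
After c: {s0,s1}.
δ(s0,c) = {s1}; δ(s1,c) = {s0,s1}.
Union: {s0,s1}.
After c: {s0,s1}.

{s0,s1}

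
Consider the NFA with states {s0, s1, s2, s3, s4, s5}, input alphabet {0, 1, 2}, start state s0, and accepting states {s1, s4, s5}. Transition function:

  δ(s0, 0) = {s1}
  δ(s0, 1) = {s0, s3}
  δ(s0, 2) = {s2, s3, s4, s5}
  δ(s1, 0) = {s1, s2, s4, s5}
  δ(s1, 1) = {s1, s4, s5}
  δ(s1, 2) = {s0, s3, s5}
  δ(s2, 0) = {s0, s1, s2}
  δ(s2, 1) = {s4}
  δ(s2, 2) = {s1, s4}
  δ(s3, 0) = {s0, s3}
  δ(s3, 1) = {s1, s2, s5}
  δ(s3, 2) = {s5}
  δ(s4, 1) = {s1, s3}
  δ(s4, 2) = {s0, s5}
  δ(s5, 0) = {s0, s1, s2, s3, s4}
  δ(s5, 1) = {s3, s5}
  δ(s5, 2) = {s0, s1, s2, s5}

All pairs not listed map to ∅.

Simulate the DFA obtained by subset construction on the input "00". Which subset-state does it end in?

Start: {s0}.
δ(s0,0) = {s1}.
Union: {s1}.
After 0: {s1}.
δ(s1,0) = {s1, s2, s4, s5}.
Union: {s1, s2, s4, s5}.
After 0: {s1, s2, s4, s5}.

{s1, s2, s4, s5}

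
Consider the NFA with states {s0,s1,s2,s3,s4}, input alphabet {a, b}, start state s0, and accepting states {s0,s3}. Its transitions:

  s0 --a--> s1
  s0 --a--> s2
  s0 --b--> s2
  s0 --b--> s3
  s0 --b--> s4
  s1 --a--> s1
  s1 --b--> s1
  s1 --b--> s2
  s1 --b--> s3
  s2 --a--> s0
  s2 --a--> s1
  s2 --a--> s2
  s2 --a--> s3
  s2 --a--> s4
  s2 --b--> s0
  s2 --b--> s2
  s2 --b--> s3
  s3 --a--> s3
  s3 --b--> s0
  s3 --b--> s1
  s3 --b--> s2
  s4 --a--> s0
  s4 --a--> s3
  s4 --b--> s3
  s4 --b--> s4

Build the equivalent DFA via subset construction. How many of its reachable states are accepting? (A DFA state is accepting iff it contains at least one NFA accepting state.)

Start state of the DFA: {s0}.
{s0} --a--> {s1,s2}  [new]
{s0} --b--> {s2,s3,s4}  [new]
{s1,s2} --a--> {s0,s1,s2,s3,s4}  [new]
{s1,s2} --b--> {s0,s1,s2,s3}  [new]
{s2,s3,s4} --a--> {s0,s1,s2,s3,s4}  [seen]
{s2,s3,s4} --b--> {s0,s1,s2,s3,s4}  [seen]
{s0,s1,s2,s3,s4} --a--> {s0,s1,s2,s3,s4}  [seen]
{s0,s1,s2,s3,s4} --b--> {s0,s1,s2,s3,s4}  [seen]
{s0,s1,s2,s3} --a--> {s0,s1,s2,s3,s4}  [seen]
{s0,s1,s2,s3} --b--> {s0,s1,s2,s3,s4}  [seen]
Reachable DFA states: {s0}, {s1,s2}, {s2,s3,s4}, {s0,s1,s2,s3,s4}, {s0,s1,s2,s3}.
Accepting DFA states (contain an NFA accepting state): {s0}, {s2,s3,s4}, {s0,s1,s2,s3,s4}, {s0,s1,s2,s3}.

4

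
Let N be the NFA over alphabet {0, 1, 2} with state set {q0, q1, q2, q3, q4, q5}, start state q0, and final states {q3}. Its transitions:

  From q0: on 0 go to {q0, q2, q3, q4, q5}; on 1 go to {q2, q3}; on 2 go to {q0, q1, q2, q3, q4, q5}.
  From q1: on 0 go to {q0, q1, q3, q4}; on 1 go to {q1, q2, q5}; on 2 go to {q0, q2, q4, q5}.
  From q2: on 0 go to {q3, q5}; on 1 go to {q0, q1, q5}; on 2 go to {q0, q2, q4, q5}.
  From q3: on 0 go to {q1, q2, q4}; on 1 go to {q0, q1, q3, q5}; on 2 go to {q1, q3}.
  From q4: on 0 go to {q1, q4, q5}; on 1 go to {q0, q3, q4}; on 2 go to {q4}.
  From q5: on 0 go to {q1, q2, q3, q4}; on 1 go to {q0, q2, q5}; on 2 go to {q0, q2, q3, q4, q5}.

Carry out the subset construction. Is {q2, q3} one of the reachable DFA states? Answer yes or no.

Start state of the DFA: {q0}.
{q0} --0--> {q0, q2, q3, q4, q5}  [new]
{q0} --1--> {q2, q3}  [new]
{q0} --2--> {q0, q1, q2, q3, q4, q5}  [new]
{q0, q2, q3, q4, q5} --0--> {q0, q1, q2, q3, q4, q5}  [seen]
{q0, q2, q3, q4, q5} --1--> {q0, q1, q2, q3, q4, q5}  [seen]
{q0, q2, q3, q4, q5} --2--> {q0, q1, q2, q3, q4, q5}  [seen]
{q2, q3} --0--> {q1, q2, q3, q4, q5}  [new]
{q2, q3} --1--> {q0, q1, q3, q5}  [new]
{q2, q3} --2--> {q0, q1, q2, q3, q4, q5}  [seen]
{q0, q1, q2, q3, q4, q5} --0--> {q0, q1, q2, q3, q4, q5}  [seen]
{q0, q1, q2, q3, q4, q5} --1--> {q0, q1, q2, q3, q4, q5}  [seen]
{q0, q1, q2, q3, q4, q5} --2--> {q0, q1, q2, q3, q4, q5}  [seen]
{q1, q2, q3, q4, q5} --0--> {q0, q1, q2, q3, q4, q5}  [seen]
{q1, q2, q3, q4, q5} --1--> {q0, q1, q2, q3, q4, q5}  [seen]
{q1, q2, q3, q4, q5} --2--> {q0, q1, q2, q3, q4, q5}  [seen]
{q0, q1, q3, q5} --0--> {q0, q1, q2, q3, q4, q5}  [seen]
{q0, q1, q3, q5} --1--> {q0, q1, q2, q3, q5}  [new]
{q0, q1, q3, q5} --2--> {q0, q1, q2, q3, q4, q5}  [seen]
{q0, q1, q2, q3, q5} --0--> {q0, q1, q2, q3, q4, q5}  [seen]
{q0, q1, q2, q3, q5} --1--> {q0, q1, q2, q3, q5}  [seen]
{q0, q1, q2, q3, q5} --2--> {q0, q1, q2, q3, q4, q5}  [seen]
Reachable DFA states: {q0}, {q0, q2, q3, q4, q5}, {q2, q3}, {q0, q1, q2, q3, q4, q5}, {q1, q2, q3, q4, q5}, {q0, q1, q3, q5}, {q0, q1, q2, q3, q5}.
{q2, q3} is among them.

yes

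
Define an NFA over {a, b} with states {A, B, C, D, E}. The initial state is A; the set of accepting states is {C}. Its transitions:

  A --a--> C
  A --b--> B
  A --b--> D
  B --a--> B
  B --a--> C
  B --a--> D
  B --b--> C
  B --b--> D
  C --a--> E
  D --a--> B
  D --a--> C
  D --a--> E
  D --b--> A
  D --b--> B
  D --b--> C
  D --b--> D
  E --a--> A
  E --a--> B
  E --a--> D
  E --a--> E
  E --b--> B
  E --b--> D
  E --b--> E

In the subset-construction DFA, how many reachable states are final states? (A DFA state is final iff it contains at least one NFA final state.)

Start state of the DFA: {A}.
{A} --a--> {C}  [new]
{A} --b--> {B, D}  [new]
{C} --a--> {E}  [new]
{C} --b--> ∅  [new]
{B, D} --a--> {B, C, D, E}  [new]
{B, D} --b--> {A, B, C, D}  [new]
{E} --a--> {A, B, D, E}  [new]
{E} --b--> {B, D, E}  [new]
∅ --a--> ∅  [seen]
∅ --b--> ∅  [seen]
{B, C, D, E} --a--> {A, B, C, D, E}  [new]
{B, C, D, E} --b--> {A, B, C, D, E}  [seen]
{A, B, C, D} --a--> {B, C, D, E}  [seen]
{A, B, C, D} --b--> {A, B, C, D}  [seen]
{A, B, D, E} --a--> {A, B, C, D, E}  [seen]
{A, B, D, E} --b--> {A, B, C, D, E}  [seen]
{B, D, E} --a--> {A, B, C, D, E}  [seen]
{B, D, E} --b--> {A, B, C, D, E}  [seen]
{A, B, C, D, E} --a--> {A, B, C, D, E}  [seen]
{A, B, C, D, E} --b--> {A, B, C, D, E}  [seen]
Reachable DFA states: {A}, {C}, {B, D}, {E}, ∅, {B, C, D, E}, {A, B, C, D}, {A, B, D, E}, {B, D, E}, {A, B, C, D, E}.
Accepting DFA states (contain an NFA accepting state): {C}, {B, C, D, E}, {A, B, C, D}, {A, B, C, D, E}.

4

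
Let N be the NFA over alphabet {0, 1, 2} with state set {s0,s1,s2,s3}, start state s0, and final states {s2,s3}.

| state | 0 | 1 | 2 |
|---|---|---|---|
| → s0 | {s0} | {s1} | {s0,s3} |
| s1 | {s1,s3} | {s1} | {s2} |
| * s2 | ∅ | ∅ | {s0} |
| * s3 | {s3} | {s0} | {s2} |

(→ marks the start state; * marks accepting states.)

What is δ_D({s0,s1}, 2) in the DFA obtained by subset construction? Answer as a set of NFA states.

δ(s0,2) = {s0,s3}; δ(s1,2) = {s2}.
Union: {s0,s2,s3}.

{s0,s2,s3}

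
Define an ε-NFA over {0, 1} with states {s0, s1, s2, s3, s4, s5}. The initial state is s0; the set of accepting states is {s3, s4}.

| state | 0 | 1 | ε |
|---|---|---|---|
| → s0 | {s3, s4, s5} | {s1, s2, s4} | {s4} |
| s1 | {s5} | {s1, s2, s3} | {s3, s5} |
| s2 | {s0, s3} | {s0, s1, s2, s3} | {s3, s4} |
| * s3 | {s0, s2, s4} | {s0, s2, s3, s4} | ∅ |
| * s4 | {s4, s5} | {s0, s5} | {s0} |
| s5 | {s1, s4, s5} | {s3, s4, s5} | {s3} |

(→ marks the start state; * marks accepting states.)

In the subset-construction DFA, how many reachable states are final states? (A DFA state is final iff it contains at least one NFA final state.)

3

Start state of the DFA: {s0, s4} (ε-closure of the NFA start).
{s0, s4} --0--> {s0, s3, s4, s5}  [new]
{s0, s4} --1--> {s0, s1, s2, s3, s4, s5}  [new]
{s0, s3, s4, s5} --0--> {s0, s1, s2, s3, s4, s5}  [seen]
{s0, s3, s4, s5} --1--> {s0, s1, s2, s3, s4, s5}  [seen]
{s0, s1, s2, s3, s4, s5} --0--> {s0, s1, s2, s3, s4, s5}  [seen]
{s0, s1, s2, s3, s4, s5} --1--> {s0, s1, s2, s3, s4, s5}  [seen]
Reachable DFA states: {s0, s4}, {s0, s3, s4, s5}, {s0, s1, s2, s3, s4, s5}.
Accepting DFA states (contain an NFA accepting state): {s0, s4}, {s0, s3, s4, s5}, {s0, s1, s2, s3, s4, s5}.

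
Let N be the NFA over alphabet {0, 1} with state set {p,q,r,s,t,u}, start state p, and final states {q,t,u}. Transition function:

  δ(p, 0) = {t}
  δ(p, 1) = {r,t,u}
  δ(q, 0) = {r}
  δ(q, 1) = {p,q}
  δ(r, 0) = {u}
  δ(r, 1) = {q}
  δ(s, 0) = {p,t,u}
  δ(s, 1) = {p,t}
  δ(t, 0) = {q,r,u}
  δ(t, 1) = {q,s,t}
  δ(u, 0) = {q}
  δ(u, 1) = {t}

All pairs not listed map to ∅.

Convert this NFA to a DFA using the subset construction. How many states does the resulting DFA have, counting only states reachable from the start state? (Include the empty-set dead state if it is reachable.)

Start state of the DFA: {p}.
{p} --0--> {t}  [new]
{p} --1--> {r,t,u}  [new]
{t} --0--> {q,r,u}  [new]
{t} --1--> {q,s,t}  [new]
{r,t,u} --0--> {q,r,u}  [seen]
{r,t,u} --1--> {q,s,t}  [seen]
{q,r,u} --0--> {q,r,u}  [seen]
{q,r,u} --1--> {p,q,t}  [new]
{q,s,t} --0--> {p,q,r,t,u}  [new]
{q,s,t} --1--> {p,q,s,t}  [new]
{p,q,t} --0--> {q,r,t,u}  [new]
{p,q,t} --1--> {p,q,r,s,t,u}  [new]
{p,q,r,t,u} --0--> {q,r,t,u}  [seen]
{p,q,r,t,u} --1--> {p,q,r,s,t,u}  [seen]
{p,q,s,t} --0--> {p,q,r,t,u}  [seen]
{p,q,s,t} --1--> {p,q,r,s,t,u}  [seen]
{q,r,t,u} --0--> {q,r,u}  [seen]
{q,r,t,u} --1--> {p,q,s,t}  [seen]
{p,q,r,s,t,u} --0--> {p,q,r,t,u}  [seen]
{p,q,r,s,t,u} --1--> {p,q,r,s,t,u}  [seen]
Reachable DFA states: {p}, {t}, {r,t,u}, {q,r,u}, {q,s,t}, {p,q,t}, {p,q,r,t,u}, {p,q,s,t}, {q,r,t,u}, {p,q,r,s,t,u}.

10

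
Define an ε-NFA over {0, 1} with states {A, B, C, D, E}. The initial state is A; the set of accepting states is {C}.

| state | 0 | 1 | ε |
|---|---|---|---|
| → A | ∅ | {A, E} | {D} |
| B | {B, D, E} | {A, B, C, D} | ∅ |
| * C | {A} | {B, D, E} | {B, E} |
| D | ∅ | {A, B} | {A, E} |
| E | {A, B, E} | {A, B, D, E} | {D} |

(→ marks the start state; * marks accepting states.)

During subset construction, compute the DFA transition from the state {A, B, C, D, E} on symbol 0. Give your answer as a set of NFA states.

{A, B, D, E}

δ(A,0) = ∅; δ(B,0) = {B, D, E}; δ(C,0) = {A}; δ(D,0) = ∅; δ(E,0) = {A, B, E}.
Union: {A, B, D, E}.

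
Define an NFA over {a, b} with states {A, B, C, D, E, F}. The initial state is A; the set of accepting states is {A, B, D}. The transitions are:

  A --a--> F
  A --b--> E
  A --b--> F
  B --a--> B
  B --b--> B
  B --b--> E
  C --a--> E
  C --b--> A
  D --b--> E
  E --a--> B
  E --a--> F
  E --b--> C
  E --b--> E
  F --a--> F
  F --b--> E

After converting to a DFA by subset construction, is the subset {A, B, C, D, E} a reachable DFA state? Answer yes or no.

Start state of the DFA: {A}.
{A} --a--> {F}  [new]
{A} --b--> {E, F}  [new]
{F} --a--> {F}  [seen]
{F} --b--> {E}  [new]
{E, F} --a--> {B, F}  [new]
{E, F} --b--> {C, E}  [new]
{E} --a--> {B, F}  [seen]
{E} --b--> {C, E}  [seen]
{B, F} --a--> {B, F}  [seen]
{B, F} --b--> {B, E}  [new]
{C, E} --a--> {B, E, F}  [new]
{C, E} --b--> {A, C, E}  [new]
{B, E} --a--> {B, F}  [seen]
{B, E} --b--> {B, C, E}  [new]
{B, E, F} --a--> {B, F}  [seen]
{B, E, F} --b--> {B, C, E}  [seen]
{A, C, E} --a--> {B, E, F}  [seen]
{A, C, E} --b--> {A, C, E, F}  [new]
{B, C, E} --a--> {B, E, F}  [seen]
{B, C, E} --b--> {A, B, C, E}  [new]
{A, C, E, F} --a--> {B, E, F}  [seen]
{A, C, E, F} --b--> {A, C, E, F}  [seen]
{A, B, C, E} --a--> {B, E, F}  [seen]
{A, B, C, E} --b--> {A, B, C, E, F}  [new]
{A, B, C, E, F} --a--> {B, E, F}  [seen]
{A, B, C, E, F} --b--> {A, B, C, E, F}  [seen]
Reachable DFA states: {A}, {F}, {E, F}, {E}, {B, F}, {C, E}, {B, E}, {B, E, F}, {A, C, E}, {B, C, E}, {A, C, E, F}, {A, B, C, E}, {A, B, C, E, F}.
{A, B, C, D, E} is not among them.

no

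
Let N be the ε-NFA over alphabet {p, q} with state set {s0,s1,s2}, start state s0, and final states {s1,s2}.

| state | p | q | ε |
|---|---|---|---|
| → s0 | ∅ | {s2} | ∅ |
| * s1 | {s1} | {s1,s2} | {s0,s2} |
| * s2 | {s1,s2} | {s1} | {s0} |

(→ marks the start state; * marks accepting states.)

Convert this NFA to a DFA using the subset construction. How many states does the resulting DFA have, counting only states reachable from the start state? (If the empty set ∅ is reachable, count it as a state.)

Start state of the DFA: {s0} (ε-closure of the NFA start).
{s0} --p--> ∅  [new]
{s0} --q--> {s0,s2}  [new]
∅ --p--> ∅  [seen]
∅ --q--> ∅  [seen]
{s0,s2} --p--> {s0,s1,s2}  [new]
{s0,s2} --q--> {s0,s1,s2}  [seen]
{s0,s1,s2} --p--> {s0,s1,s2}  [seen]
{s0,s1,s2} --q--> {s0,s1,s2}  [seen]
Reachable DFA states: {s0}, ∅, {s0,s2}, {s0,s1,s2}.

4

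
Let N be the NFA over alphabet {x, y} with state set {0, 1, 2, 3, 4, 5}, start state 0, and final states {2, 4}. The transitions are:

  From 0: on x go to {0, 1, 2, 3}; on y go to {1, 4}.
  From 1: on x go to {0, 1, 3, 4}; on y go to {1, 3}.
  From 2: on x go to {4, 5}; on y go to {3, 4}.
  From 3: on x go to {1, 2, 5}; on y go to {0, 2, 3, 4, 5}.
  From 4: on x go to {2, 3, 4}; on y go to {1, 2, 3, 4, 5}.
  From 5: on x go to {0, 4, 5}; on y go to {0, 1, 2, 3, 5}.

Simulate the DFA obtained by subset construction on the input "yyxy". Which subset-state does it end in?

Start: {0}.
δ(0,y) = {1, 4}.
Union: {1, 4}.
After y: {1, 4}.
δ(1,y) = {1, 3}; δ(4,y) = {1, 2, 3, 4, 5}.
Union: {1, 2, 3, 4, 5}.
After y: {1, 2, 3, 4, 5}.
δ(1,x) = {0, 1, 3, 4}; δ(2,x) = {4, 5}; δ(3,x) = {1, 2, 5}; δ(4,x) = {2, 3, 4}; δ(5,x) = {0, 4, 5}.
Union: {0, 1, 2, 3, 4, 5}.
After x: {0, 1, 2, 3, 4, 5}.
δ(0,y) = {1, 4}; δ(1,y) = {1, 3}; δ(2,y) = {3, 4}; δ(3,y) = {0, 2, 3, 4, 5}; δ(4,y) = {1, 2, 3, 4, 5}; δ(5,y) = {0, 1, 2, 3, 5}.
Union: {0, 1, 2, 3, 4, 5}.
After y: {0, 1, 2, 3, 4, 5}.

{0, 1, 2, 3, 4, 5}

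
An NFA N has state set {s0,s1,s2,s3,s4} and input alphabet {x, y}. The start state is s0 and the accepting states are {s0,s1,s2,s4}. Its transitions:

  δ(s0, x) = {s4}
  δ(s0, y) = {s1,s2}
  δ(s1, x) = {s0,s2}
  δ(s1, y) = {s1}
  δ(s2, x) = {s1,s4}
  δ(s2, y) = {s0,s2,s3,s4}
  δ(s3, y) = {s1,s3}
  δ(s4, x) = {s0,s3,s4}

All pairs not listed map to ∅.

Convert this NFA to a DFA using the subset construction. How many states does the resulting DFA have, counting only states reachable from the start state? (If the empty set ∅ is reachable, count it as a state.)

8

Start state of the DFA: {s0}.
{s0} --x--> {s4}  [new]
{s0} --y--> {s1,s2}  [new]
{s4} --x--> {s0,s3,s4}  [new]
{s4} --y--> ∅  [new]
{s1,s2} --x--> {s0,s1,s2,s4}  [new]
{s1,s2} --y--> {s0,s1,s2,s3,s4}  [new]
{s0,s3,s4} --x--> {s0,s3,s4}  [seen]
{s0,s3,s4} --y--> {s1,s2,s3}  [new]
∅ --x--> ∅  [seen]
∅ --y--> ∅  [seen]
{s0,s1,s2,s4} --x--> {s0,s1,s2,s3,s4}  [seen]
{s0,s1,s2,s4} --y--> {s0,s1,s2,s3,s4}  [seen]
{s0,s1,s2,s3,s4} --x--> {s0,s1,s2,s3,s4}  [seen]
{s0,s1,s2,s3,s4} --y--> {s0,s1,s2,s3,s4}  [seen]
{s1,s2,s3} --x--> {s0,s1,s2,s4}  [seen]
{s1,s2,s3} --y--> {s0,s1,s2,s3,s4}  [seen]
Reachable DFA states: {s0}, {s4}, {s1,s2}, {s0,s3,s4}, ∅, {s0,s1,s2,s4}, {s0,s1,s2,s3,s4}, {s1,s2,s3}.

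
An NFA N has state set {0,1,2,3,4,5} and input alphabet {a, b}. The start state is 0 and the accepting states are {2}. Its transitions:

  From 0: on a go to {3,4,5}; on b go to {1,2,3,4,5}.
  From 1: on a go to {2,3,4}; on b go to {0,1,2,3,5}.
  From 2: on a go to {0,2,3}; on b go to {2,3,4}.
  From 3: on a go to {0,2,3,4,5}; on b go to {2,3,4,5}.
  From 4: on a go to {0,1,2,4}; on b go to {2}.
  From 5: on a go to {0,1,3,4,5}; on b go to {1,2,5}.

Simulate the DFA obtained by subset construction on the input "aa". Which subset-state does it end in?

Start: {0}.
δ(0,a) = {3,4,5}.
Union: {3,4,5}.
After a: {3,4,5}.
δ(3,a) = {0,2,3,4,5}; δ(4,a) = {0,1,2,4}; δ(5,a) = {0,1,3,4,5}.
Union: {0,1,2,3,4,5}.
After a: {0,1,2,3,4,5}.

{0,1,2,3,4,5}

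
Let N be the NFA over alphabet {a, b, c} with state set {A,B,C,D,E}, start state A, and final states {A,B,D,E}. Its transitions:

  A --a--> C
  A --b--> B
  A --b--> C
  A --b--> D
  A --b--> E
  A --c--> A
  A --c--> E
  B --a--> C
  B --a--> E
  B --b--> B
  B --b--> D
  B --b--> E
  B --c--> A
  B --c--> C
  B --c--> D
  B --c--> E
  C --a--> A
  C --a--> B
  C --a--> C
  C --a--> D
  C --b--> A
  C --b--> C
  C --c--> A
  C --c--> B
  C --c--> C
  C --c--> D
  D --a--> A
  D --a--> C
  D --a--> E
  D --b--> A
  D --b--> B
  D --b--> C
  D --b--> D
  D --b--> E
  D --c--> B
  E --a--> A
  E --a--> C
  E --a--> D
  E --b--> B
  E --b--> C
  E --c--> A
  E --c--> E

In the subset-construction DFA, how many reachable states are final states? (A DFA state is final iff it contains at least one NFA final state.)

7

Start state of the DFA: {A}.
{A} --a--> {C}  [new]
{A} --b--> {B,C,D,E}  [new]
{A} --c--> {A,E}  [new]
{C} --a--> {A,B,C,D}  [new]
{C} --b--> {A,C}  [new]
{C} --c--> {A,B,C,D}  [seen]
{B,C,D,E} --a--> {A,B,C,D,E}  [new]
{B,C,D,E} --b--> {A,B,C,D,E}  [seen]
{B,C,D,E} --c--> {A,B,C,D,E}  [seen]
{A,E} --a--> {A,C,D}  [new]
{A,E} --b--> {B,C,D,E}  [seen]
{A,E} --c--> {A,E}  [seen]
{A,B,C,D} --a--> {A,B,C,D,E}  [seen]
{A,B,C,D} --b--> {A,B,C,D,E}  [seen]
{A,B,C,D} --c--> {A,B,C,D,E}  [seen]
{A,C} --a--> {A,B,C,D}  [seen]
{A,C} --b--> {A,B,C,D,E}  [seen]
{A,C} --c--> {A,B,C,D,E}  [seen]
{A,B,C,D,E} --a--> {A,B,C,D,E}  [seen]
{A,B,C,D,E} --b--> {A,B,C,D,E}  [seen]
{A,B,C,D,E} --c--> {A,B,C,D,E}  [seen]
{A,C,D} --a--> {A,B,C,D,E}  [seen]
{A,C,D} --b--> {A,B,C,D,E}  [seen]
{A,C,D} --c--> {A,B,C,D,E}  [seen]
Reachable DFA states: {A}, {C}, {B,C,D,E}, {A,E}, {A,B,C,D}, {A,C}, {A,B,C,D,E}, {A,C,D}.
Accepting DFA states (contain an NFA accepting state): {A}, {B,C,D,E}, {A,E}, {A,B,C,D}, {A,C}, {A,B,C,D,E}, {A,C,D}.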